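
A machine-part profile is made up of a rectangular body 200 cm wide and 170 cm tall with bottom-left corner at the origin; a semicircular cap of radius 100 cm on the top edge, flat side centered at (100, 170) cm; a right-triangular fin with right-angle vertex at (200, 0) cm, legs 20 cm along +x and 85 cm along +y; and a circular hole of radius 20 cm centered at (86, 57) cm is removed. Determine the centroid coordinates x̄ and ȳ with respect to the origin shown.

x̄ = 102.20 cm, ȳ = 125.34 cm

rectangular body: A = 200 × 170 = 34000.00, centroid at (100.00, 85.00).
semicircular top: A = ½π·100² = 15707.96, centroid at (100.00, 212.44).
triangular fin: A = ½·20·85 = 850.00, centroid at (206.67, 28.33).
hole: A = −π·20² = -1256.64, centroid at (86.00, 57.00).
ΣA = 49301.33 cm², ΣAx̄ = 5038392.21 cm³, ΣAȳ = 6179475.44 cm³.
x̄ = 5038392.21/49301.33 = 102.20 cm; ȳ = 6179475.44/49301.33 = 125.34 cm.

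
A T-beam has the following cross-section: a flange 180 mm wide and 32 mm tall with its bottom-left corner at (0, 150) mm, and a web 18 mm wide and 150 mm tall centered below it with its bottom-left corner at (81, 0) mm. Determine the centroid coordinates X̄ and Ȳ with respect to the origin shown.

X̄ = 90.00 mm, Ȳ = 136.96 mm

Part | A | x̄ᵢ | ȳᵢ | A·x̄ᵢ | A·ȳᵢ
web | 2700.00 | 90.00 | 75.00 | 243000.00 | 202500.00
flange | 5760.00 | 90.00 | 166.00 | 518400.00 | 956160.00
Σ | 8460.00 |  |  | 761400.00 | 1158660.00
X̄ = 761400.00 / 8460.00 = 90.00 mm
Ȳ = 1158660.00 / 8460.00 = 136.96 mm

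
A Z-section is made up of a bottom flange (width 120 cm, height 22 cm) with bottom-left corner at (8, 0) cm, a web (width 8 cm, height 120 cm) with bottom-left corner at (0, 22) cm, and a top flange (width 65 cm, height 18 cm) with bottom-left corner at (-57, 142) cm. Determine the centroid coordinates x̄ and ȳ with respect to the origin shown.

Part | A | x̄ᵢ | ȳᵢ | A·x̄ᵢ | A·ȳᵢ
bottom flange | 2640.00 | 68.00 | 11.00 | 179520.00 | 29040.00
web | 960.00 | 4.00 | 82.00 | 3840.00 | 78720.00
top flange | 1170.00 | -24.50 | 151.00 | -28665.00 | 176670.00
Σ | 4770.00 |  |  | 154695.00 | 284430.00
x̄ = 154695.00 / 4770.00 = 32.43 cm
ȳ = 284430.00 / 4770.00 = 59.63 cm

x̄ = 32.43 cm, ȳ = 59.63 cm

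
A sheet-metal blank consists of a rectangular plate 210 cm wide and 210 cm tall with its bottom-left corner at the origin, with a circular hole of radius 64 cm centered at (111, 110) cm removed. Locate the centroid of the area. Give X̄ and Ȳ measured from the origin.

X̄ = 102.53 cm, Ȳ = 102.94 cm

Part | A | x̄ᵢ | ȳᵢ | A·x̄ᵢ | A·ȳᵢ
plate | 44100.00 | 105.00 | 105.00 | 4630500.00 | 4630500.00
hole | -12867.96 | 111.00 | 110.00 | -1428343.95 | -1415475.99
Σ | 31232.04 |  |  | 3202156.05 | 3215024.01
X̄ = 3202156.05 / 31232.04 = 102.53 cm
Ȳ = 3215024.01 / 31232.04 = 102.94 cm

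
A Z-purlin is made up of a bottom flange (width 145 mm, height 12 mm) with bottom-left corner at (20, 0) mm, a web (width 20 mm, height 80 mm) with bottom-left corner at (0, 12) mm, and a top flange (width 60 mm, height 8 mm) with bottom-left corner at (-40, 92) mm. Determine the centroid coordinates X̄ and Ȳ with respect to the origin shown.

bottom flange: A = 145 × 12 = 1740.00, centroid at (92.50, 6.00).
web: A = 20 × 80 = 1600.00, centroid at (10.00, 52.00).
top flange: A = 60 × 8 = 480.00, centroid at (-10.00, 96.00).
ΣA = 3820.00 mm²
ΣAX̄ = (1740.00)(92.50) + (1600.00)(10.00) + (480.00)(-10.00) = 172150.00 mm³
ΣAȲ = (1740.00)(6.00) + (1600.00)(52.00) + (480.00)(96.00) = 139720.00 mm³
X̄ = 172150.00 / 3820.00 = 45.07 mm
Ȳ = 139720.00 / 3820.00 = 36.58 mm

X̄ = 45.07 mm, Ȳ = 36.58 mm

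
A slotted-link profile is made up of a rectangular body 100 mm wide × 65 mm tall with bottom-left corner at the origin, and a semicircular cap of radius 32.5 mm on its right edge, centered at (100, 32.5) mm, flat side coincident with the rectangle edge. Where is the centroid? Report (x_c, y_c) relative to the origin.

x_c = 62.97 mm, y_c = 32.50 mm

Part | A | x̄ᵢ | ȳᵢ | A·x̄ᵢ | A·ȳᵢ
rectangular body | 6500.00 | 50.00 | 32.50 | 325000.00 | 211250.00
semicircular end | 1659.15 | 113.79 | 32.50 | 188800.78 | 53922.49
Σ | 8159.15 |  |  | 513800.78 | 265172.49
x_c = 513800.78 / 8159.15 = 62.97 mm
y_c = 265172.49 / 8159.15 = 32.50 mm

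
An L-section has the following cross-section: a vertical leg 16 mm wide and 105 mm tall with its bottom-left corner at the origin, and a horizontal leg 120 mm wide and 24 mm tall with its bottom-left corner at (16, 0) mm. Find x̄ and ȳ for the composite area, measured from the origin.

Part | A | x̄ᵢ | ȳᵢ | A·x̄ᵢ | A·ȳᵢ
vertical leg | 1680.00 | 8.00 | 52.50 | 13440.00 | 88200.00
horizontal leg | 2880.00 | 76.00 | 12.00 | 218880.00 | 34560.00
Σ | 4560.00 |  |  | 232320.00 | 122760.00
x̄ = 232320.00 / 4560.00 = 50.95 mm
ȳ = 122760.00 / 4560.00 = 26.92 mm

x̄ = 50.95 mm, ȳ = 26.92 mm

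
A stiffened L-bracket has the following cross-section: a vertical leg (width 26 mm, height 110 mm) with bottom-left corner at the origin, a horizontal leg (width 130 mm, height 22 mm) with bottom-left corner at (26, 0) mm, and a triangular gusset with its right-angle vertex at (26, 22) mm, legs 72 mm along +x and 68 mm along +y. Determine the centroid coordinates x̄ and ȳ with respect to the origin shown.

Part | A | x̄ᵢ | ȳᵢ | A·x̄ᵢ | A·ȳᵢ
vertical leg | 2860.00 | 13.00 | 55.00 | 37180.00 | 157300.00
horizontal leg | 2860.00 | 91.00 | 11.00 | 260260.00 | 31460.00
gusset | 2448.00 | 50.00 | 44.67 | 122400.00 | 109344.00
Σ | 8168.00 |  |  | 419840.00 | 298104.00
x̄ = 419840.00 / 8168.00 = 51.40 mm
ȳ = 298104.00 / 8168.00 = 36.50 mm

x̄ = 51.40 mm, ȳ = 36.50 mm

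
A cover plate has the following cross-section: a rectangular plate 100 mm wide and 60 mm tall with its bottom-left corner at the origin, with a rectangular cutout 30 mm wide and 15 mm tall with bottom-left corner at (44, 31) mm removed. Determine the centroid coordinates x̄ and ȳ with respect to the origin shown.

x̄ = 49.27 mm, ȳ = 29.31 mm

plate: A = 100 × 60 = 6000.00, centroid at (50.00, 30.00).
hole: A = −(30 × 15) = -450.00, centroid at (59.00, 38.50).
ΣA = 5550.00 mm²
ΣAx̄ = (6000.00)(50.00) + (-450.00)(59.00) = 273450.00 mm³
ΣAȳ = (6000.00)(30.00) + (-450.00)(38.50) = 162675.00 mm³
x̄ = 273450.00 / 5550.00 = 49.27 mm
ȳ = 162675.00 / 5550.00 = 29.31 mm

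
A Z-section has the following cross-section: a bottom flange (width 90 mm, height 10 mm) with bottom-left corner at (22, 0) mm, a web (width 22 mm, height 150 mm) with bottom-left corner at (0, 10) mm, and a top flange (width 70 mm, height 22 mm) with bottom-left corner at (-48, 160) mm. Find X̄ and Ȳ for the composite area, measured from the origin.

Part | A | x̄ᵢ | ȳᵢ | A·x̄ᵢ | A·ȳᵢ
bottom flange | 900.00 | 67.00 | 5.00 | 60300.00 | 4500.00
web | 3300.00 | 11.00 | 85.00 | 36300.00 | 280500.00
top flange | 1540.00 | -13.00 | 171.00 | -20020.00 | 263340.00
Σ | 5740.00 |  |  | 76580.00 | 548340.00
X̄ = 76580.00 / 5740.00 = 13.34 mm
Ȳ = 548340.00 / 5740.00 = 95.53 mm

X̄ = 13.34 mm, Ȳ = 95.53 mm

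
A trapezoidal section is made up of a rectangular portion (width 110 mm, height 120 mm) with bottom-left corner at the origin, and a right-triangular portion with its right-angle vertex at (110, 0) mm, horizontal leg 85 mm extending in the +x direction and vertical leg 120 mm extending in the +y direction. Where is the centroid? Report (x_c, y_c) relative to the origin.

rectangular portion: A = 110 × 120 = 13200.00, centroid at (55.00, 60.00).
triangular portion: A = ½·85·120 = 5100.00, centroid at (138.33, 40.00).
ΣA = 18300.00 mm²
ΣAx_c = (13200.00)(55.00) + (5100.00)(138.33) = 1431500.00 mm³
ΣAy_c = (13200.00)(60.00) + (5100.00)(40.00) = 996000.00 mm³
x_c = 1431500.00 / 18300.00 = 78.22 mm
y_c = 996000.00 / 18300.00 = 54.43 mm

x_c = 78.22 mm, y_c = 54.43 mm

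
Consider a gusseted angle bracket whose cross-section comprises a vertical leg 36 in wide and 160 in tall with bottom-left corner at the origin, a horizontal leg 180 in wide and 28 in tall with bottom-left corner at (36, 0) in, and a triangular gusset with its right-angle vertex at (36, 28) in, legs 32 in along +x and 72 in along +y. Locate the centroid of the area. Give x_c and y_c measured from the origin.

x_c = 66.31 in, y_c = 49.47 in

vertical leg: A = 36 × 160 = 5760.00, centroid at (18.00, 80.00).
horizontal leg: A = 180 × 28 = 5040.00, centroid at (126.00, 14.00).
gusset: A = ½·32·72 = 1152.00, centroid at (46.67, 52.00).
ΣA = 11952.00 in²
ΣAx_c = (5760.00)(18.00) + (5040.00)(126.00) + (1152.00)(46.67) = 792480.00 in³
ΣAy_c = (5760.00)(80.00) + (5040.00)(14.00) + (1152.00)(52.00) = 591264.00 in³
x_c = 792480.00 / 11952.00 = 66.31 in
y_c = 591264.00 / 11952.00 = 49.47 in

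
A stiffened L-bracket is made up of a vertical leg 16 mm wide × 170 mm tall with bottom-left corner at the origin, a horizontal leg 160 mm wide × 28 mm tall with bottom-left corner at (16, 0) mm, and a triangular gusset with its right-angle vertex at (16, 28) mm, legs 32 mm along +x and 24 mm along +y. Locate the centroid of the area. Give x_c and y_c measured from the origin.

x_c = 60.93 mm, y_c = 40.58 mm

vertical leg: A = 16 × 170 = 2720.00, centroid at (8.00, 85.00).
horizontal leg: A = 160 × 28 = 4480.00, centroid at (96.00, 14.00).
gusset: A = ½·32·24 = 384.00, centroid at (26.67, 36.00).
ΣA = 7584.00 mm², ΣAx_c = 462080.00 mm³, ΣAy_c = 307744.00 mm³.
x_c = 462080.00/7584.00 = 60.93 mm; y_c = 307744.00/7584.00 = 40.58 mm.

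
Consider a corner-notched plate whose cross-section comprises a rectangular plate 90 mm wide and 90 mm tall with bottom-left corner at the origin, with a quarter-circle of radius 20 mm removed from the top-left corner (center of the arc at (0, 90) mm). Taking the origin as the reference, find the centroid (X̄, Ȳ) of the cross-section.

plate: A = 90 × 90 = 8100.00, centroid at (45.00, 45.00).
removed quarter-circle: A = −¼π·20² = -314.16, centroid at (8.49, 81.51).
ΣA = 7785.84 mm², ΣAX̄ = 361833.33 mm³, ΣAȲ = 338892.33 mm³.
X̄ = 361833.33/7785.84 = 46.47 mm; Ȳ = 338892.33/7785.84 = 43.53 mm.

X̄ = 46.47 mm, Ȳ = 43.53 mm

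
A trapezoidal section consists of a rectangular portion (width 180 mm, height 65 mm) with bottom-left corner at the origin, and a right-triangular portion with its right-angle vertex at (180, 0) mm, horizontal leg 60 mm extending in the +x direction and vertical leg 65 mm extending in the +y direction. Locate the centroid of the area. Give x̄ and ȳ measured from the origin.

x̄ = 105.71 mm, ȳ = 30.95 mm

rectangular portion: A = 180 × 65 = 11700.00, centroid at (90.00, 32.50).
triangular portion: A = ½·60·65 = 1950.00, centroid at (200.00, 21.67).
ΣA = 13650.00 mm², ΣAx̄ = 1443000.00 mm³, ΣAȳ = 422500.00 mm³.
x̄ = 1443000.00/13650.00 = 105.71 mm; ȳ = 422500.00/13650.00 = 30.95 mm.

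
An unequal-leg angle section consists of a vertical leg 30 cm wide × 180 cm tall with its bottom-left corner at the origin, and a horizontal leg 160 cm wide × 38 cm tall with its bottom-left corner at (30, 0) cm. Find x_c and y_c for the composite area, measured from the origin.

vertical leg: A = 30 × 180 = 5400.00, centroid at (15.00, 90.00).
horizontal leg: A = 160 × 38 = 6080.00, centroid at (110.00, 19.00).
ΣA = 11480.00 cm², ΣAx_c = 749800.00 cm³, ΣAy_c = 601520.00 cm³.
x_c = 749800.00/11480.00 = 65.31 cm; y_c = 601520.00/11480.00 = 52.40 cm.

x_c = 65.31 cm, y_c = 52.40 cm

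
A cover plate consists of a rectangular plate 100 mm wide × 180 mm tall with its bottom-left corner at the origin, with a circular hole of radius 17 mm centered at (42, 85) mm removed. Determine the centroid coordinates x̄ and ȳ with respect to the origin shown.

plate: A = 100 × 180 = 18000.00, centroid at (50.00, 90.00).
hole: A = −π·17² = -907.92, centroid at (42.00, 85.00).
ΣA = 17092.08 mm²
ΣAx̄ = (18000.00)(50.00) + (-907.92)(42.00) = 861867.35 mm³
ΣAȳ = (18000.00)(90.00) + (-907.92)(85.00) = 1542826.78 mm³
x̄ = 861867.35 / 17092.08 = 50.42 mm
ȳ = 1542826.78 / 17092.08 = 90.27 mm

x̄ = 50.42 mm, ȳ = 90.27 mm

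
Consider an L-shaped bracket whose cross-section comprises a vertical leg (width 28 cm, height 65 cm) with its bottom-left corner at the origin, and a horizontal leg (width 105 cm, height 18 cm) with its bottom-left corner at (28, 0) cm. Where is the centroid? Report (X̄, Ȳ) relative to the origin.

Part | A | x̄ᵢ | ȳᵢ | A·x̄ᵢ | A·ȳᵢ
vertical leg | 1820.00 | 14.00 | 32.50 | 25480.00 | 59150.00
horizontal leg | 1890.00 | 80.50 | 9.00 | 152145.00 | 17010.00
Σ | 3710.00 |  |  | 177625.00 | 76160.00
X̄ = 177625.00 / 3710.00 = 47.88 cm
Ȳ = 76160.00 / 3710.00 = 20.53 cm

X̄ = 47.88 cm, Ȳ = 20.53 cm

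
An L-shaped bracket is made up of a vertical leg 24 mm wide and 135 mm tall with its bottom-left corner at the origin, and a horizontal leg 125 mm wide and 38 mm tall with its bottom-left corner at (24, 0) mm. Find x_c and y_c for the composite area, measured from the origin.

Part | A | x̄ᵢ | ȳᵢ | A·x̄ᵢ | A·ȳᵢ
vertical leg | 3240.00 | 12.00 | 67.50 | 38880.00 | 218700.00
horizontal leg | 4750.00 | 86.50 | 19.00 | 410875.00 | 90250.00
Σ | 7990.00 |  |  | 449755.00 | 308950.00
x_c = 449755.00 / 7990.00 = 56.29 mm
y_c = 308950.00 / 7990.00 = 38.67 mm

x_c = 56.29 mm, y_c = 38.67 mm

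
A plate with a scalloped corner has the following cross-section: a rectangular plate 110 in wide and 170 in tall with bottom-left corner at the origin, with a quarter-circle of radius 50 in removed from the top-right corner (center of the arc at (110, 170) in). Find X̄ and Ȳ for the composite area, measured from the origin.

Part | A | x̄ᵢ | ȳᵢ | A·x̄ᵢ | A·ȳᵢ
plate | 18700.00 | 55.00 | 85.00 | 1028500.00 | 1589500.00
removed quarter-circle | -1963.50 | 88.78 | 148.78 | -174317.83 | -292127.55
Σ | 16736.50 |  |  | 854182.17 | 1297372.45
X̄ = 854182.17 / 16736.50 = 51.04 in
Ȳ = 1297372.45 / 16736.50 = 77.52 in

X̄ = 51.04 in, Ȳ = 77.52 in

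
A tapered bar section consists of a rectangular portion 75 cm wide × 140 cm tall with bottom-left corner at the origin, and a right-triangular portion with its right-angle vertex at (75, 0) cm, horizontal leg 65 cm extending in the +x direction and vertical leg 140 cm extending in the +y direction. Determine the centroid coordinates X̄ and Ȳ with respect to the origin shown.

X̄ = 55.39 cm, Ȳ = 62.95 cm

rectangular portion: A = 75 × 140 = 10500.00, centroid at (37.50, 70.00).
triangular portion: A = ½·65·140 = 4550.00, centroid at (96.67, 46.67).
ΣA = 15050.00 cm², ΣAX̄ = 833583.33 cm³, ΣAȲ = 947333.33 cm³.
X̄ = 833583.33/15050.00 = 55.39 cm; Ȳ = 947333.33/15050.00 = 62.95 cm.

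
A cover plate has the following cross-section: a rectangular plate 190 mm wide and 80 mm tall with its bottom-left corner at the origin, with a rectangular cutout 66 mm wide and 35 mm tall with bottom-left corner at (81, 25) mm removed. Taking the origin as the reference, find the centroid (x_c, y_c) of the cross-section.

plate: A = 190 × 80 = 15200.00, centroid at (95.00, 40.00).
hole: A = −(66 × 35) = -2310.00, centroid at (114.00, 42.50).
ΣA = 12890.00 mm²
ΣAx_c = (15200.00)(95.00) + (-2310.00)(114.00) = 1180660.00 mm³
ΣAy_c = (15200.00)(40.00) + (-2310.00)(42.50) = 509825.00 mm³
x_c = 1180660.00 / 12890.00 = 91.60 mm
y_c = 509825.00 / 12890.00 = 39.55 mm

x_c = 91.60 mm, y_c = 39.55 mm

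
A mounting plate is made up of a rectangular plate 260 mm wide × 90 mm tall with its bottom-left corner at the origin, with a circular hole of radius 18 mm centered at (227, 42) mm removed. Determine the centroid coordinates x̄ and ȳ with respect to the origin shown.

x̄ = 125.59 mm, ȳ = 45.14 mm

Part | A | x̄ᵢ | ȳᵢ | A·x̄ᵢ | A·ȳᵢ
plate | 23400.00 | 130.00 | 45.00 | 3042000.00 | 1053000.00
hole | -1017.88 | 227.00 | 42.00 | -231057.86 | -42750.79
Σ | 22382.12 |  |  | 2810942.14 | 1010249.21
x̄ = 2810942.14 / 22382.12 = 125.59 mm
ȳ = 1010249.21 / 22382.12 = 45.14 mm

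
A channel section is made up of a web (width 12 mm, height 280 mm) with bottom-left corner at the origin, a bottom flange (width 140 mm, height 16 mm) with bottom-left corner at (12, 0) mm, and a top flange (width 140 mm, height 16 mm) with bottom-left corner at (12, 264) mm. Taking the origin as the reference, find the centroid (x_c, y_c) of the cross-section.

Part | A | x̄ᵢ | ȳᵢ | A·x̄ᵢ | A·ȳᵢ
web | 3360.00 | 6.00 | 140.00 | 20160.00 | 470400.00
bottom flange | 2240.00 | 82.00 | 8.00 | 183680.00 | 17920.00
top flange | 2240.00 | 82.00 | 272.00 | 183680.00 | 609280.00
Σ | 7840.00 |  |  | 387520.00 | 1097600.00
x_c = 387520.00 / 7840.00 = 49.43 mm
y_c = 1097600.00 / 7840.00 = 140.00 mm

x_c = 49.43 mm, y_c = 140.00 mm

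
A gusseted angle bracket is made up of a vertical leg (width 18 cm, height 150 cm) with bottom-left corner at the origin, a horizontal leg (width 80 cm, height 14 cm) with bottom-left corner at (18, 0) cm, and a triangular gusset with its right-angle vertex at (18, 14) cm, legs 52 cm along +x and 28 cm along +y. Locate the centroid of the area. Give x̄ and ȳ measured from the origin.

x̄ = 25.28 cm, ȳ = 49.98 cm

Part | A | x̄ᵢ | ȳᵢ | A·x̄ᵢ | A·ȳᵢ
vertical leg | 2700.00 | 9.00 | 75.00 | 24300.00 | 202500.00
horizontal leg | 1120.00 | 58.00 | 7.00 | 64960.00 | 7840.00
gusset | 728.00 | 35.33 | 23.33 | 25722.67 | 16986.67
Σ | 4548.00 |  |  | 114982.67 | 227326.67
x̄ = 114982.67 / 4548.00 = 25.28 cm
ȳ = 227326.67 / 4548.00 = 49.98 cm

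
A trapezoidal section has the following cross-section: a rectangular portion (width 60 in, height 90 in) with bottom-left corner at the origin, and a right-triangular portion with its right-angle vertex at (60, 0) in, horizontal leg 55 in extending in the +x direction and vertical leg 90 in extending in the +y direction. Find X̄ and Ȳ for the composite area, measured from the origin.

rectangular portion: A = 60 × 90 = 5400.00, centroid at (30.00, 45.00).
triangular portion: A = ½·55·90 = 2475.00, centroid at (78.33, 30.00).
ΣA = 7875.00 in², ΣAX̄ = 355875.00 in³, ΣAȲ = 317250.00 in³.
X̄ = 355875.00/7875.00 = 45.19 in; Ȳ = 317250.00/7875.00 = 40.29 in.

X̄ = 45.19 in, Ȳ = 40.29 in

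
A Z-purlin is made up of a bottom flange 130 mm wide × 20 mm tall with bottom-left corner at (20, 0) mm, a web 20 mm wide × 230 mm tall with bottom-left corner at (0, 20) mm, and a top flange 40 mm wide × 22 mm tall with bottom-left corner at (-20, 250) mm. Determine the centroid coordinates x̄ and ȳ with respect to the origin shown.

x̄ = 33.04 mm, ȳ = 108.50 mm

Part | A | x̄ᵢ | ȳᵢ | A·x̄ᵢ | A·ȳᵢ
bottom flange | 2600.00 | 85.00 | 10.00 | 221000.00 | 26000.00
web | 4600.00 | 10.00 | 135.00 | 46000.00 | 621000.00
top flange | 880.00 | 0.00 | 261.00 | 0.00 | 229680.00
Σ | 8080.00 |  |  | 267000.00 | 876680.00
x̄ = 267000.00 / 8080.00 = 33.04 mm
ȳ = 876680.00 / 8080.00 = 108.50 mm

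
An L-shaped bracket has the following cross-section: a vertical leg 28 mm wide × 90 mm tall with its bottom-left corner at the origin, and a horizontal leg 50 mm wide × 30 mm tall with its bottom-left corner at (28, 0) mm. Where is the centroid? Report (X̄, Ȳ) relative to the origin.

X̄ = 28.55 mm, Ȳ = 33.81 mm

vertical leg: A = 28 × 90 = 2520.00, centroid at (14.00, 45.00).
horizontal leg: A = 50 × 30 = 1500.00, centroid at (53.00, 15.00).
ΣA = 4020.00 mm²
ΣAX̄ = (2520.00)(14.00) + (1500.00)(53.00) = 114780.00 mm³
ΣAȲ = (2520.00)(45.00) + (1500.00)(15.00) = 135900.00 mm³
X̄ = 114780.00 / 4020.00 = 28.55 mm
Ȳ = 135900.00 / 4020.00 = 33.81 mm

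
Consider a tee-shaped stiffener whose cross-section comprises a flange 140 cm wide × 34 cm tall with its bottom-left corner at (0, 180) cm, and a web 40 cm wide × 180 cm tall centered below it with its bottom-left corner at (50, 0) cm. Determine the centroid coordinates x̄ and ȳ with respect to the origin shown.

web: A = 40 × 180 = 7200.00, centroid at (70.00, 90.00).
flange: A = 140 × 34 = 4760.00, centroid at (70.00, 197.00).
ΣA = 11960.00 cm², ΣAx̄ = 837200.00 cm³, ΣAȳ = 1585720.00 cm³.
x̄ = 837200.00/11960.00 = 70.00 cm; ȳ = 1585720.00/11960.00 = 132.59 cm.

x̄ = 70.00 cm, ȳ = 132.59 cm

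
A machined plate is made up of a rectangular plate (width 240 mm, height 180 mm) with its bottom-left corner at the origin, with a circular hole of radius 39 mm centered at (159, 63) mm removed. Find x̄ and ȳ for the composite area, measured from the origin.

plate: A = 240 × 180 = 43200.00, centroid at (120.00, 90.00).
hole: A = −π·39² = -4778.36, centroid at (159.00, 63.00).
ΣA = 38421.64 mm²
ΣAx̄ = (43200.00)(120.00) + (-4778.36)(159.00) = 4424240.37 mm³
ΣAȳ = (43200.00)(90.00) + (-4778.36)(63.00) = 3586963.17 mm³
x̄ = 4424240.37 / 38421.64 = 115.15 mm
ȳ = 3586963.17 / 38421.64 = 93.36 mm

x̄ = 115.15 mm, ȳ = 93.36 mm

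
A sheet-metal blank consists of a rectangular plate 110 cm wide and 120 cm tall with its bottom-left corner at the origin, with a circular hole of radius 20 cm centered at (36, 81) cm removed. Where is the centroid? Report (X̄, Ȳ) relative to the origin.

X̄ = 57.00 cm, Ȳ = 57.79 cm

Part | A | x̄ᵢ | ȳᵢ | A·x̄ᵢ | A·ȳᵢ
plate | 13200.00 | 55.00 | 60.00 | 726000.00 | 792000.00
hole | -1256.64 | 36.00 | 81.00 | -45238.93 | -101787.60
Σ | 11943.36 |  |  | 680761.07 | 690212.40
X̄ = 680761.07 / 11943.36 = 57.00 cm
Ȳ = 690212.40 / 11943.36 = 57.79 cm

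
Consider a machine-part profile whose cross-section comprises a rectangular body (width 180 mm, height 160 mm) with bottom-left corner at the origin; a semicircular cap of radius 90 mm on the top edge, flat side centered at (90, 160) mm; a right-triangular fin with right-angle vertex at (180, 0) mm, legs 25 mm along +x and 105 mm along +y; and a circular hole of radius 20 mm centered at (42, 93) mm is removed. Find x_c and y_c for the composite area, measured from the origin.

rectangular body: A = 180 × 160 = 28800.00, centroid at (90.00, 80.00).
semicircular top: A = ½π·90² = 12723.45, centroid at (90.00, 198.20).
triangular fin: A = ½·25·105 = 1312.50, centroid at (188.33, 35.00).
hole: A = −π·20² = -1256.64, centroid at (42.00, 93.00).
ΣA = 41579.31 mm²
ΣAx_c = (28800.00)(90.00) + (12723.45)(90.00) + (1312.50)(188.33) + (-1256.64)(42.00) = 3931519.27 mm³
ΣAy_c = (28800.00)(80.00) + (12723.45)(198.20) + (1312.50)(35.00) + (-1256.64)(93.00) = 4754822.29 mm³
x_c = 3931519.27 / 41579.31 = 94.55 mm
y_c = 4754822.29 / 41579.31 = 114.36 mm

x_c = 94.55 mm, y_c = 114.36 mm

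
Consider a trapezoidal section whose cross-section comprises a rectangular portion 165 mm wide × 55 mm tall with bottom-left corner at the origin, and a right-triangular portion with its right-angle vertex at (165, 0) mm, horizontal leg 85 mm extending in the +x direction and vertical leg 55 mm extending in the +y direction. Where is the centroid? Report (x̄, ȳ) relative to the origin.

rectangular portion: A = 165 × 55 = 9075.00, centroid at (82.50, 27.50).
triangular portion: A = ½·85·55 = 2337.50, centroid at (193.33, 18.33).
ΣA = 11412.50 mm²
ΣAx̄ = (9075.00)(82.50) + (2337.50)(193.33) = 1200604.17 mm³
ΣAȳ = (9075.00)(27.50) + (2337.50)(18.33) = 292416.67 mm³
x̄ = 1200604.17 / 11412.50 = 105.20 mm
ȳ = 292416.67 / 11412.50 = 25.62 mm

x̄ = 105.20 mm, ȳ = 25.62 mm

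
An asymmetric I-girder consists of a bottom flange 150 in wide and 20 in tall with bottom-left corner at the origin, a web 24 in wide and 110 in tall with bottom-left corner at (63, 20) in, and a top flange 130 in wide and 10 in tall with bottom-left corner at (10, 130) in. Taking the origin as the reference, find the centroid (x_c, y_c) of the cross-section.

x_c = 75.00 in, y_c = 58.14 in

Part | A | x̄ᵢ | ȳᵢ | A·x̄ᵢ | A·ȳᵢ
bottom flange | 3000.00 | 75.00 | 10.00 | 225000.00 | 30000.00
web | 2640.00 | 75.00 | 75.00 | 198000.00 | 198000.00
top flange | 1300.00 | 75.00 | 135.00 | 97500.00 | 175500.00
Σ | 6940.00 |  |  | 520500.00 | 403500.00
x_c = 520500.00 / 6940.00 = 75.00 in
y_c = 403500.00 / 6940.00 = 58.14 in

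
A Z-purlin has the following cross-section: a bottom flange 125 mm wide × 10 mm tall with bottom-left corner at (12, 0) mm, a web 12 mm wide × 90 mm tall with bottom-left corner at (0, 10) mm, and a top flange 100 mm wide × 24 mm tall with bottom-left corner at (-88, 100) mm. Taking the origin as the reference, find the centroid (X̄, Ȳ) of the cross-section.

X̄ = 1.78 mm, Ȳ = 70.71 mm

bottom flange: A = 125 × 10 = 1250.00, centroid at (74.50, 5.00).
web: A = 12 × 90 = 1080.00, centroid at (6.00, 55.00).
top flange: A = 100 × 24 = 2400.00, centroid at (-38.00, 112.00).
ΣA = 4730.00 mm², ΣAX̄ = 8405.00 mm³, ΣAȲ = 334450.00 mm³.
X̄ = 8405.00/4730.00 = 1.78 mm; Ȳ = 334450.00/4730.00 = 70.71 mm.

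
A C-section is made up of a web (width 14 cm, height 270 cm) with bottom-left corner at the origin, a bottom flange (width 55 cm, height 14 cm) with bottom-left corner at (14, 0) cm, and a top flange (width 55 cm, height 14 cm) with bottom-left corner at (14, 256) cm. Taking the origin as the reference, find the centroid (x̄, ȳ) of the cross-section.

Part | A | x̄ᵢ | ȳᵢ | A·x̄ᵢ | A·ȳᵢ
web | 3780.00 | 7.00 | 135.00 | 26460.00 | 510300.00
bottom flange | 770.00 | 41.50 | 7.00 | 31955.00 | 5390.00
top flange | 770.00 | 41.50 | 263.00 | 31955.00 | 202510.00
Σ | 5320.00 |  |  | 90370.00 | 718200.00
x̄ = 90370.00 / 5320.00 = 16.99 cm
ȳ = 718200.00 / 5320.00 = 135.00 cm

x̄ = 16.99 cm, ȳ = 135.00 cm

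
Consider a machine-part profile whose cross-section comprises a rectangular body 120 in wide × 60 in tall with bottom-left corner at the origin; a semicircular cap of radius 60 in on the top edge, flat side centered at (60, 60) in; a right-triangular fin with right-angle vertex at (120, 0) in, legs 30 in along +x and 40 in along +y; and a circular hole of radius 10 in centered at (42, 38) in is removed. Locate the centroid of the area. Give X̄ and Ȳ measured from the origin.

X̄ = 63.63 in, Ȳ = 52.92 in

rectangular body: A = 120 × 60 = 7200.00, centroid at (60.00, 30.00).
semicircular top: A = ½π·60² = 5654.87, centroid at (60.00, 85.46).
triangular fin: A = ½·30·40 = 600.00, centroid at (130.00, 13.33).
hole: A = −π·10² = -314.16, centroid at (42.00, 38.00).
ΣA = 13140.71 in²
ΣAX̄ = (7200.00)(60.00) + (5654.87)(60.00) + (600.00)(130.00) + (-314.16)(42.00) = 836097.32 in³
ΣAȲ = (7200.00)(30.00) + (5654.87)(85.46) + (600.00)(13.33) + (-314.16)(38.00) = 695353.95 in³
X̄ = 836097.32 / 13140.71 = 63.63 in
Ȳ = 695353.95 / 13140.71 = 52.92 in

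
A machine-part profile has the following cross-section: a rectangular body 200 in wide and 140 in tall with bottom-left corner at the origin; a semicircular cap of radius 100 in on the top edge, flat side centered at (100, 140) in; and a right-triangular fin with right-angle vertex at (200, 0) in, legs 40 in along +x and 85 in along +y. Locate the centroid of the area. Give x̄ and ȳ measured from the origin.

x̄ = 104.24 in, ȳ = 107.34 in

Part | A | x̄ᵢ | ȳᵢ | A·x̄ᵢ | A·ȳᵢ
rectangular body | 28000.00 | 100.00 | 70.00 | 2800000.00 | 1960000.00
semicircular top | 15707.96 | 100.00 | 182.44 | 1570796.33 | 2865781.52
triangular fin | 1700.00 | 213.33 | 28.33 | 362666.67 | 48166.67
Σ | 45407.96 |  |  | 4733462.99 | 4873948.19
x̄ = 4733462.99 / 45407.96 = 104.24 in
ȳ = 4873948.19 / 45407.96 = 107.34 in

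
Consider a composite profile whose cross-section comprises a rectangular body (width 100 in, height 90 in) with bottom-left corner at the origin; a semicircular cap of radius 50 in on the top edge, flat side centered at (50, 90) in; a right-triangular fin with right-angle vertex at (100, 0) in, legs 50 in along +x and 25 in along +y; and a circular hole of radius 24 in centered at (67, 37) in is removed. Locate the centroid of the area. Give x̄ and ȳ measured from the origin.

x̄ = 50.93 in, ȳ = 66.43 in

rectangular body: A = 100 × 90 = 9000.00, centroid at (50.00, 45.00).
semicircular top: A = ½π·50² = 3926.99, centroid at (50.00, 111.22).
triangular fin: A = ½·50·25 = 625.00, centroid at (116.67, 8.33).
hole: A = −π·24² = -1809.56, centroid at (67.00, 37.00).
ΣA = 11742.43 in², ΣAx̄ = 598025.86 in³, ΣAȳ = 780017.22 in³.
x̄ = 598025.86/11742.43 = 50.93 in; ȳ = 780017.22/11742.43 = 66.43 in.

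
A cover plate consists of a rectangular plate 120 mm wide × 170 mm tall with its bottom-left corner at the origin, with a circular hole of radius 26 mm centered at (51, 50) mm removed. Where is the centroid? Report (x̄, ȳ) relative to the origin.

plate: A = 120 × 170 = 20400.00, centroid at (60.00, 85.00).
hole: A = −π·26² = -2123.72, centroid at (51.00, 50.00).
ΣA = 18276.28 mm², ΣAx̄ = 1115690.45 mm³, ΣAȳ = 1627814.17 mm³.
x̄ = 1115690.45/18276.28 = 61.05 mm; ȳ = 1627814.17/18276.28 = 89.07 mm.

x̄ = 61.05 mm, ȳ = 89.07 mm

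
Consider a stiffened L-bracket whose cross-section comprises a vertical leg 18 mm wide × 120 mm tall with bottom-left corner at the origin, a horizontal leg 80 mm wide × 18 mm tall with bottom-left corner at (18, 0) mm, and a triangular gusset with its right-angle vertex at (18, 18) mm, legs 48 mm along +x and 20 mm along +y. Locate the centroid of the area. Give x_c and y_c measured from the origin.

vertical leg: A = 18 × 120 = 2160.00, centroid at (9.00, 60.00).
horizontal leg: A = 80 × 18 = 1440.00, centroid at (58.00, 9.00).
gusset: A = ½·48·20 = 480.00, centroid at (34.00, 24.67).
ΣA = 4080.00 mm²
ΣAx_c = (2160.00)(9.00) + (1440.00)(58.00) + (480.00)(34.00) = 119280.00 mm³
ΣAy_c = (2160.00)(60.00) + (1440.00)(9.00) + (480.00)(24.67) = 154400.00 mm³
x_c = 119280.00 / 4080.00 = 29.24 mm
y_c = 154400.00 / 4080.00 = 37.84 mm

x_c = 29.24 mm, y_c = 37.84 mm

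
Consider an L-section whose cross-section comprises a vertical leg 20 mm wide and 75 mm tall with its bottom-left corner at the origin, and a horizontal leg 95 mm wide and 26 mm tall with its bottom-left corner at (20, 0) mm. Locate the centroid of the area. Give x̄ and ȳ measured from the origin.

vertical leg: A = 20 × 75 = 1500.00, centroid at (10.00, 37.50).
horizontal leg: A = 95 × 26 = 2470.00, centroid at (67.50, 13.00).
ΣA = 3970.00 mm², ΣAx̄ = 181725.00 mm³, ΣAȳ = 88360.00 mm³.
x̄ = 181725.00/3970.00 = 45.77 mm; ȳ = 88360.00/3970.00 = 22.26 mm.

x̄ = 45.77 mm, ȳ = 22.26 mm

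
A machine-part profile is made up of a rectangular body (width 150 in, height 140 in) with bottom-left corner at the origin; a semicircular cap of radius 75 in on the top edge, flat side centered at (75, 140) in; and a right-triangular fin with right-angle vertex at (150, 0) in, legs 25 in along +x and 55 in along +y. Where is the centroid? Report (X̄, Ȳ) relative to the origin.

rectangular body: A = 150 × 140 = 21000.00, centroid at (75.00, 70.00).
semicircular top: A = ½π·75² = 8835.73, centroid at (75.00, 171.83).
triangular fin: A = ½·25·55 = 687.50, centroid at (158.33, 18.33).
ΣA = 30523.23 in², ΣAX̄ = 2346533.87 in³, ΣAȲ = 3000856.27 in³.
X̄ = 2346533.87/30523.23 = 76.88 in; Ȳ = 3000856.27/30523.23 = 98.31 in.

X̄ = 76.88 in, Ȳ = 98.31 in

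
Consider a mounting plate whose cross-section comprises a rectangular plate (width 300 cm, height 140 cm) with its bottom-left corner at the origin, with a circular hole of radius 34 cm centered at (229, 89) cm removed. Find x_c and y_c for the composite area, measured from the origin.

plate: A = 300 × 140 = 42000.00, centroid at (150.00, 70.00).
hole: A = −π·34² = -3631.68, centroid at (229.00, 89.00).
ΣA = 38368.32 cm², ΣAx_c = 5468345.03 cm³, ΣAy_c = 2616780.38 cm³.
x_c = 5468345.03/38368.32 = 142.52 cm; y_c = 2616780.38/38368.32 = 68.20 cm.

x_c = 142.52 cm, y_c = 68.20 cm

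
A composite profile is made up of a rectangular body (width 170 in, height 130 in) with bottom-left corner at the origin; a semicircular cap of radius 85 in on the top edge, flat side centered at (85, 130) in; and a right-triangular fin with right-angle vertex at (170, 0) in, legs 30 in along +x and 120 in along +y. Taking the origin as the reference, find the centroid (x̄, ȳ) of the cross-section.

x̄ = 89.85 in, ȳ = 96.27 in

Part | A | x̄ᵢ | ȳᵢ | A·x̄ᵢ | A·ȳᵢ
rectangular body | 22100.00 | 85.00 | 65.00 | 1878500.00 | 1436500.00
semicircular top | 11349.00 | 85.00 | 166.08 | 964665.29 | 1884787.12
triangular fin | 1800.00 | 180.00 | 40.00 | 324000.00 | 72000.00
Σ | 35249.00 |  |  | 3167165.29 | 3393287.12
x̄ = 3167165.29 / 35249.00 = 89.85 in
ȳ = 3393287.12 / 35249.00 = 96.27 in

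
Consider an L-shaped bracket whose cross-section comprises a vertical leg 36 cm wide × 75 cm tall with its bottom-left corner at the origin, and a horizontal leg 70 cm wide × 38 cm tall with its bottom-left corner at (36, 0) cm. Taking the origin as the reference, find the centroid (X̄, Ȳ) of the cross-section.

vertical leg: A = 36 × 75 = 2700.00, centroid at (18.00, 37.50).
horizontal leg: A = 70 × 38 = 2660.00, centroid at (71.00, 19.00).
ΣA = 5360.00 cm², ΣAX̄ = 237460.00 cm³, ΣAȲ = 151790.00 cm³.
X̄ = 237460.00/5360.00 = 44.30 cm; Ȳ = 151790.00/5360.00 = 28.32 cm.

X̄ = 44.30 cm, Ȳ = 28.32 cm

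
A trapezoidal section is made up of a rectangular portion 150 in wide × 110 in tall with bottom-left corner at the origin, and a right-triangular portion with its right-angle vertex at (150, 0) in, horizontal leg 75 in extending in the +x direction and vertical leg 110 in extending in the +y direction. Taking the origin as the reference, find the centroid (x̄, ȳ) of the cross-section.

Part | A | x̄ᵢ | ȳᵢ | A·x̄ᵢ | A·ȳᵢ
rectangular portion | 16500.00 | 75.00 | 55.00 | 1237500.00 | 907500.00
triangular portion | 4125.00 | 175.00 | 36.67 | 721875.00 | 151250.00
Σ | 20625.00 |  |  | 1959375.00 | 1058750.00
x̄ = 1959375.00 / 20625.00 = 95.00 in
ȳ = 1058750.00 / 20625.00 = 51.33 in

x̄ = 95.00 in, ȳ = 51.33 in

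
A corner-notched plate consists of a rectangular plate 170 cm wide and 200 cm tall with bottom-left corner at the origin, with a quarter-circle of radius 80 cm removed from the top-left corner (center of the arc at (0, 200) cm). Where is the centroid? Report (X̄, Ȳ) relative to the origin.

Part | A | x̄ᵢ | ȳᵢ | A·x̄ᵢ | A·ȳᵢ
plate | 34000.00 | 85.00 | 100.00 | 2890000.00 | 3400000.00
removed quarter-circle | -5026.55 | 33.95 | 166.05 | -170666.67 | -834642.98
Σ | 28973.45 |  |  | 2719333.33 | 2565357.02
X̄ = 2719333.33 / 28973.45 = 93.86 cm
Ȳ = 2565357.02 / 28973.45 = 88.54 cm

X̄ = 93.86 cm, Ȳ = 88.54 cm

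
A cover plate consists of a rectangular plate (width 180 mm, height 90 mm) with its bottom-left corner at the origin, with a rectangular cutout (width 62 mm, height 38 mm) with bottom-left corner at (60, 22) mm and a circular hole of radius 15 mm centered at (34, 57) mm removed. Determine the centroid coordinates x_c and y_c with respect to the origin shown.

plate: A = 180 × 90 = 16200.00, centroid at (90.00, 45.00).
hole 1: A = −(62 × 38) = -2356.00, centroid at (91.00, 41.00).
hole 2: A = −π·15² = -706.86, centroid at (34.00, 57.00).
ΣA = 13137.14 mm²
ΣAx_c = (16200.00)(90.00) + (-2356.00)(91.00) + (-706.86)(34.00) = 1219570.82 mm³
ΣAy_c = (16200.00)(45.00) + (-2356.00)(41.00) + (-706.86)(57.00) = 592113.07 mm³
x_c = 1219570.82 / 13137.14 = 92.83 mm
y_c = 592113.07 / 13137.14 = 45.07 mm

x_c = 92.83 mm, y_c = 45.07 mm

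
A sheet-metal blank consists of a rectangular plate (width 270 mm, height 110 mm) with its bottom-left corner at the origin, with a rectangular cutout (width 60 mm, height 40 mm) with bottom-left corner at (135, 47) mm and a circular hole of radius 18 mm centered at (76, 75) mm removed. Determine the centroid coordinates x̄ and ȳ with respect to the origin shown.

plate: A = 270 × 110 = 29700.00, centroid at (135.00, 55.00).
hole 1: A = −(60 × 40) = -2400.00, centroid at (165.00, 67.00).
hole 2: A = −π·18² = -1017.88, centroid at (76.00, 75.00).
ΣA = 26282.12 mm², ΣAx̄ = 3536141.42 mm³, ΣAȳ = 1396359.30 mm³.
x̄ = 3536141.42/26282.12 = 134.55 mm; ȳ = 1396359.30/26282.12 = 53.13 mm.

x̄ = 134.55 mm, ȳ = 53.13 mm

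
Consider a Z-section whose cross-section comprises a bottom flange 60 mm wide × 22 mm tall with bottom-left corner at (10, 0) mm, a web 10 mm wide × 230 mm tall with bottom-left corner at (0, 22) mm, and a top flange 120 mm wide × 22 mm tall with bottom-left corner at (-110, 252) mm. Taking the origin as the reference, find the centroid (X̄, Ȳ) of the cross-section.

bottom flange: A = 60 × 22 = 1320.00, centroid at (40.00, 11.00).
web: A = 10 × 230 = 2300.00, centroid at (5.00, 137.00).
top flange: A = 120 × 22 = 2640.00, centroid at (-50.00, 263.00).
ΣA = 6260.00 mm²
ΣAX̄ = (1320.00)(40.00) + (2300.00)(5.00) + (2640.00)(-50.00) = -67700.00 mm³
ΣAȲ = (1320.00)(11.00) + (2300.00)(137.00) + (2640.00)(263.00) = 1023940.00 mm³
X̄ = -67700.00 / 6260.00 = -10.81 mm
Ȳ = 1023940.00 / 6260.00 = 163.57 mm

X̄ = -10.81 mm, Ȳ = 163.57 mm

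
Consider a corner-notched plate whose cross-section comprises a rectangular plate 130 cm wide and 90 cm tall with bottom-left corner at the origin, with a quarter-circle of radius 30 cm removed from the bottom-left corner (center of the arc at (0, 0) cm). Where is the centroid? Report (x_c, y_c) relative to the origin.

x_c = 68.36 cm, y_c = 47.07 cm

plate: A = 130 × 90 = 11700.00, centroid at (65.00, 45.00).
removed quarter-circle: A = −¼π·30² = -706.86, centroid at (12.73, 12.73).
ΣA = 10993.14 cm², ΣAx_c = 751500.00 cm³, ΣAy_c = 517500.00 cm³.
x_c = 751500.00/10993.14 = 68.36 cm; y_c = 517500.00/10993.14 = 47.07 cm.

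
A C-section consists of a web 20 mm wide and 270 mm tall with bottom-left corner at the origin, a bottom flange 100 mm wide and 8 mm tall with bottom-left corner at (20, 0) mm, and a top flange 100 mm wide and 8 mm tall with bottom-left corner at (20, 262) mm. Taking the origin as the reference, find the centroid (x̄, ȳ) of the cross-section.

Part | A | x̄ᵢ | ȳᵢ | A·x̄ᵢ | A·ȳᵢ
web | 5400.00 | 10.00 | 135.00 | 54000.00 | 729000.00
bottom flange | 800.00 | 70.00 | 4.00 | 56000.00 | 3200.00
top flange | 800.00 | 70.00 | 266.00 | 56000.00 | 212800.00
Σ | 7000.00 |  |  | 166000.00 | 945000.00
x̄ = 166000.00 / 7000.00 = 23.71 mm
ȳ = 945000.00 / 7000.00 = 135.00 mm

x̄ = 23.71 mm, ȳ = 135.00 mm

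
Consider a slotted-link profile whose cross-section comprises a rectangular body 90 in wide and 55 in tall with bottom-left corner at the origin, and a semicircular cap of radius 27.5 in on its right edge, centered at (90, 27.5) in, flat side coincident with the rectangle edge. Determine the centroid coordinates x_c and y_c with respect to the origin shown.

rectangular body: A = 90 × 55 = 4950.00, centroid at (45.00, 27.50).
semicircular end: A = ½π·27.5² = 1187.91, centroid at (101.67, 27.50).
ΣA = 6137.91 in²
ΣAx_c = (4950.00)(45.00) + (1187.91)(101.67) = 343526.91 in³
ΣAy_c = (4950.00)(27.50) + (1187.91)(27.50) = 168792.65 in³
x_c = 343526.91 / 6137.91 = 55.97 in
y_c = 168792.65 / 6137.91 = 27.50 in

x_c = 55.97 in, y_c = 27.50 in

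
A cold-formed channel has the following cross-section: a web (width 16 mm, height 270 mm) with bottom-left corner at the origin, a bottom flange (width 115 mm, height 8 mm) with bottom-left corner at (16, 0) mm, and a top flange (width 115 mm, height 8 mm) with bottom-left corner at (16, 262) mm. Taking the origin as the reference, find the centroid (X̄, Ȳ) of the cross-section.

Part | A | x̄ᵢ | ȳᵢ | A·x̄ᵢ | A·ȳᵢ
web | 4320.00 | 8.00 | 135.00 | 34560.00 | 583200.00
bottom flange | 920.00 | 73.50 | 4.00 | 67620.00 | 3680.00
top flange | 920.00 | 73.50 | 266.00 | 67620.00 | 244720.00
Σ | 6160.00 |  |  | 169800.00 | 831600.00
X̄ = 169800.00 / 6160.00 = 27.56 mm
Ȳ = 831600.00 / 6160.00 = 135.00 mm

X̄ = 27.56 mm, Ȳ = 135.00 mm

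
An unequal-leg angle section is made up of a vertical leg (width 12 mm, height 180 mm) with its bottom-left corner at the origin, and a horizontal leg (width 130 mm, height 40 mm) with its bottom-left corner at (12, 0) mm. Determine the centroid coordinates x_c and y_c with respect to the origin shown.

vertical leg: A = 12 × 180 = 2160.00, centroid at (6.00, 90.00).
horizontal leg: A = 130 × 40 = 5200.00, centroid at (77.00, 20.00).
ΣA = 7360.00 mm²
ΣAx_c = (2160.00)(6.00) + (5200.00)(77.00) = 413360.00 mm³
ΣAy_c = (2160.00)(90.00) + (5200.00)(20.00) = 298400.00 mm³
x_c = 413360.00 / 7360.00 = 56.16 mm
y_c = 298400.00 / 7360.00 = 40.54 mm

x_c = 56.16 mm, y_c = 40.54 mm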